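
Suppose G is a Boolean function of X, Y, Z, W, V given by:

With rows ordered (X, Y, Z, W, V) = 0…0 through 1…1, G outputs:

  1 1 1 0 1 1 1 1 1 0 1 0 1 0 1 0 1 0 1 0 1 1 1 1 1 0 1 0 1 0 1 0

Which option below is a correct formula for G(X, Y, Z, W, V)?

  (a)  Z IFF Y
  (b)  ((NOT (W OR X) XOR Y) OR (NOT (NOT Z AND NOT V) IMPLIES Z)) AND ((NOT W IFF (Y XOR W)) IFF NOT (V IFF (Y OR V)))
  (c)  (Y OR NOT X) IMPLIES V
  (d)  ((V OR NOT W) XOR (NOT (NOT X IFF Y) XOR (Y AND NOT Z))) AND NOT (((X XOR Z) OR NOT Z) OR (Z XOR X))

(a): at (0,0,0,1,1) it gives 1, but G = 0 — eliminated.
(c): at (0,0,0,0,0) it gives 0, but G = 1 — eliminated.
(d): at (0,0,0,0,0) it gives 0, but G = 1 — eliminated.
(b) is the remaining candidate, and it agrees with G on all 32 inputs.

b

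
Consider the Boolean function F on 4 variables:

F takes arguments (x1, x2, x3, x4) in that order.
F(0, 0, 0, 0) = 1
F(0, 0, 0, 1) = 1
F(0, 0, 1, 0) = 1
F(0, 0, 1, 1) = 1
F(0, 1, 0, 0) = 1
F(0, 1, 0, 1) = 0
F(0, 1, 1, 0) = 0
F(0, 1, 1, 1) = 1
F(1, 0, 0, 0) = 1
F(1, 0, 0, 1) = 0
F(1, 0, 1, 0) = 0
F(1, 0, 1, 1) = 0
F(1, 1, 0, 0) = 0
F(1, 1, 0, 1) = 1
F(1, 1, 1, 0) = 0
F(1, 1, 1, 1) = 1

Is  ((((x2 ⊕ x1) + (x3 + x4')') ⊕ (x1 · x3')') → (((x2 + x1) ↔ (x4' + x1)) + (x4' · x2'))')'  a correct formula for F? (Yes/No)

No

Evaluate ((((x2 ⊕ x1) + (x3 + x4')') ⊕ (x1 · x3')') → (((x2 + x1) ↔ (x4' + x1)) + (x4' · x2'))')' on each row and compare to F:
  x1=0, x2=0, x3=0, x4=0: formula gives 1, F = 1 ✓
  x1=0, x2=0, x3=0, x4=1: formula gives 0, but F = 1 ✗
A single disagreement suffices: at (0,0,0,1) they differ, so the formula does not compute F.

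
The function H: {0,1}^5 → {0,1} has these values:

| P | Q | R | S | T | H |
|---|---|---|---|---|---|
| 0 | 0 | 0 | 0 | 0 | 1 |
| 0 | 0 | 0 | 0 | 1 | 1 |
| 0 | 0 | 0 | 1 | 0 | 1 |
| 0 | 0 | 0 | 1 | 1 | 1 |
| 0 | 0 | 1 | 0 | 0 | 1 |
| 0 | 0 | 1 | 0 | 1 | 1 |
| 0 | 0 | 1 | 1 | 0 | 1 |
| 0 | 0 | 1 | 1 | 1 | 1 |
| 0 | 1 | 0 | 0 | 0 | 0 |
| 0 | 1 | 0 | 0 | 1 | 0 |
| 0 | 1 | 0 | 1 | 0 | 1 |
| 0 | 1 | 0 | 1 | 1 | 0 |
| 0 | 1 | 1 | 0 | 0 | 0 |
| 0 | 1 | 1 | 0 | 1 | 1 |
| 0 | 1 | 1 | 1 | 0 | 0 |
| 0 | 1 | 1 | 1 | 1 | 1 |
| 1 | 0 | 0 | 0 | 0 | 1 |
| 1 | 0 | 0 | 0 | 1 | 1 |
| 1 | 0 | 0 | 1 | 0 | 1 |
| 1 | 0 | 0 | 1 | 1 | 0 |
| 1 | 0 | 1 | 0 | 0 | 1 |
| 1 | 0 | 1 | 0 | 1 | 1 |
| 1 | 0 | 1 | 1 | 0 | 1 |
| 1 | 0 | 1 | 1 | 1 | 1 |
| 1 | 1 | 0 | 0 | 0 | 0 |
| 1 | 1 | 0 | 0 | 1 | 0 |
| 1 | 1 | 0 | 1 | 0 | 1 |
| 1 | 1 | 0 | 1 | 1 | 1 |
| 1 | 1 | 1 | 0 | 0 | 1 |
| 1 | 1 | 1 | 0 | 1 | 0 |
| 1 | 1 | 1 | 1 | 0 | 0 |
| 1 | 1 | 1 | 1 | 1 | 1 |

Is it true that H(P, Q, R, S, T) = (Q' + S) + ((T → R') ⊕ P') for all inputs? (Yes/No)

Test each input against both H and the formula:
  P=0, Q=0, R=0, S=0, T=0: formula gives 1, H = 1 ✓
  P=0, Q=0, R=0, S=0, T=1: formula gives 1, H = 1 ✓
  P=0, Q=0, R=0, S=1, T=0: formula gives 1, H = 1 ✓
  P=0, Q=0, R=0, S=1, T=1: formula gives 1, H = 1 ✓
  …
  P=0, Q=1, R=0, S=1, T=1: formula gives 1, but H = 0 ✗
Row (0,1,0,1,1) is a counterexample, so the formula is not equivalent to H.

No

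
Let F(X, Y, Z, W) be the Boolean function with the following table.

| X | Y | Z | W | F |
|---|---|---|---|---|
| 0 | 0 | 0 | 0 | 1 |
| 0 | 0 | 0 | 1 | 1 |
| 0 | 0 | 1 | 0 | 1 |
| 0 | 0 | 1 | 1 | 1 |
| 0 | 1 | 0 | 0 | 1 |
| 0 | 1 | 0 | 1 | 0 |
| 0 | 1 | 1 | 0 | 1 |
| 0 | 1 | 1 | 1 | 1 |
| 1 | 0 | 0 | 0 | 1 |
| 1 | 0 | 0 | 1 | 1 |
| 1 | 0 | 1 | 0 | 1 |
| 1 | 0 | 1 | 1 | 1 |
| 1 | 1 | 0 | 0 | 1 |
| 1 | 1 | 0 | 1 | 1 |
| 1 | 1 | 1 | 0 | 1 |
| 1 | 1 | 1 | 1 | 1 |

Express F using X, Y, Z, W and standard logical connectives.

Only row (0,1,0,1) gives 0. So F is 1 everywhere except there — the complement of the minterm ¬X·Y·¬Z·W.

F(X, Y, Z, W) = ~(((~X & Y) & ~Z) & W)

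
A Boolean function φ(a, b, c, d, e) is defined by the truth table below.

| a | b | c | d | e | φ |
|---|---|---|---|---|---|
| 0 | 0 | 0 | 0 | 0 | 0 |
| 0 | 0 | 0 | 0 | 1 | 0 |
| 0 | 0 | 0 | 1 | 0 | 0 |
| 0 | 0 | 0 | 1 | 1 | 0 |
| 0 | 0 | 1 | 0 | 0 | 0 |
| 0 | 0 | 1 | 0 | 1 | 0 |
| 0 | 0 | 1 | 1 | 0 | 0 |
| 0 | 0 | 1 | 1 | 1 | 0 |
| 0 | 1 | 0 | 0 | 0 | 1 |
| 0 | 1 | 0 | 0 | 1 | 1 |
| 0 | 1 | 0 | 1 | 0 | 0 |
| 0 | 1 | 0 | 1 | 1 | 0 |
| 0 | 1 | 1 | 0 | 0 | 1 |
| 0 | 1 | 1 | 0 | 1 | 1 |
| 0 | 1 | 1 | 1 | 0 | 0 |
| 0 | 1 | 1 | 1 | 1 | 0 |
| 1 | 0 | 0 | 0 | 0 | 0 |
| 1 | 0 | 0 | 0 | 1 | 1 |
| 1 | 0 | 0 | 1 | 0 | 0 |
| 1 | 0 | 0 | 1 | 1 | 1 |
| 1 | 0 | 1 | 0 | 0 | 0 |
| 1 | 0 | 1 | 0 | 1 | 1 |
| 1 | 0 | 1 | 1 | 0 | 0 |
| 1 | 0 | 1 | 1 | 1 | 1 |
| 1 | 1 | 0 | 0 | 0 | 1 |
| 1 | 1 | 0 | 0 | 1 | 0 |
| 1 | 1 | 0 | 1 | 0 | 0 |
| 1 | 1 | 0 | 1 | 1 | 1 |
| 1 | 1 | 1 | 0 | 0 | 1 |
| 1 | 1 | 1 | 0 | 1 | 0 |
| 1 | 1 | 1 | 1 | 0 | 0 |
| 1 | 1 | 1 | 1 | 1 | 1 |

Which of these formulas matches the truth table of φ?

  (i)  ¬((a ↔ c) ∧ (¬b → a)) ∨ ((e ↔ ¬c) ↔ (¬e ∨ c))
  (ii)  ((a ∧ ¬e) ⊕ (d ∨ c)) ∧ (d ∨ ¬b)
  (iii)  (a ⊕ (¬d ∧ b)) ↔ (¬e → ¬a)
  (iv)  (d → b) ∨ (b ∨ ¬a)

(i) fails at (0,0,0,0,0): the formula yields 1, φ is 0.
(ii) fails at (0,0,0,1,0): the formula yields 1, φ is 0.
(iv) fails at (0,0,0,0,0): the formula yields 1, φ is 0.
That leaves (iii). Evaluating it on every row reproduces the table of φ exactly.

iii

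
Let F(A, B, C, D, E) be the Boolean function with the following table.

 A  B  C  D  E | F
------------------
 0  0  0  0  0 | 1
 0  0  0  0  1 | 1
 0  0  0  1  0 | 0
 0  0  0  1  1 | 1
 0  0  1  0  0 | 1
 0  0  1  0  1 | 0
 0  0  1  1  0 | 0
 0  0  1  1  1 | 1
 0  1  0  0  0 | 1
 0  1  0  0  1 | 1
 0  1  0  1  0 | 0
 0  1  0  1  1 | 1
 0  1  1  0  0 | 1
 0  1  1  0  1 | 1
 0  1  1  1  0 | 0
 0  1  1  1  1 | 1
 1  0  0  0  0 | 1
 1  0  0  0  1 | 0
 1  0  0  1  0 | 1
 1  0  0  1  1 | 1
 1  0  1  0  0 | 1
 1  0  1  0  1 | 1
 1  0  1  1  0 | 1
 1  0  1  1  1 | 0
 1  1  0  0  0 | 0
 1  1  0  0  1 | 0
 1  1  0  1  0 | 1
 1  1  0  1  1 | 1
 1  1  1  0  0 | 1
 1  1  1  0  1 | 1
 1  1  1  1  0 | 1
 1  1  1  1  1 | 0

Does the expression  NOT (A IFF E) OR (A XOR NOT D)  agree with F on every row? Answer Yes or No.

No

Test each input against both F and the formula:
  A=0, B=0, C=0, D=0, E=0: formula gives 1, F = 1 ✓
  A=0, B=0, C=0, D=0, E=1: formula gives 1, F = 1 ✓
  A=0, B=0, C=0, D=1, E=0: formula gives 0, F = 0 ✓
  A=0, B=0, C=0, D=1, E=1: formula gives 1, F = 1 ✓
  …
  A=0, B=0, C=1, D=0, E=1: formula gives 1, but F = 0 ✗
Row (0,0,1,0,1) is a counterexample, so the formula is not equivalent to F.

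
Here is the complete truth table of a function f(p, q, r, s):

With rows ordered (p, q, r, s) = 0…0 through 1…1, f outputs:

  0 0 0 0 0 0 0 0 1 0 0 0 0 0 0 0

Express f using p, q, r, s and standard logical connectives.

f(p, q, r, s) = ((p and not q) and not r) and not s

Only row (1,0,0,0) gives 1. That row's minterm p·¬q·¬r·¬s is f directly.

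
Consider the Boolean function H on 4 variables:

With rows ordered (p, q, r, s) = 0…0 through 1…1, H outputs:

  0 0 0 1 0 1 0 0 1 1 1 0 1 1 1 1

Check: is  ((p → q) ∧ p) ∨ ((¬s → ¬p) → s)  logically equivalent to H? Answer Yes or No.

No

Test each input against both H and the formula:
  p=0, q=0, r=0, s=0: formula gives 0, H = 0 ✓
  p=0, q=0, r=0, s=1: formula gives 1, but H = 0 ✗
Since they disagree at (0,0,0,1), the expression is not a correct formula for H.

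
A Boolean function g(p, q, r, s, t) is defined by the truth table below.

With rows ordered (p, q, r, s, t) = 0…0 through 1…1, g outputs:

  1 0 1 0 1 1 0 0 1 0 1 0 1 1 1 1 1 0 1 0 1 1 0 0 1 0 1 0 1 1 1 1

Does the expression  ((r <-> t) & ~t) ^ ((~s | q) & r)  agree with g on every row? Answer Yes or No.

Yes

Test each input against both g and the formula:
  p=0, q=0, r=0, s=0, t=0: formula gives 1, g = 1 ✓
  p=0, q=0, r=0, s=0, t=1: formula gives 0, g = 0 ✓
  p=0, q=0, r=0, s=1, t=0: formula gives 1, g = 1 ✓
  p=0, q=0, r=0, s=1, t=1: formula gives 0, g = 0 ✓
  …and likewise for the remaining 28 rows.
No disagreement on any input; they are logically equivalent.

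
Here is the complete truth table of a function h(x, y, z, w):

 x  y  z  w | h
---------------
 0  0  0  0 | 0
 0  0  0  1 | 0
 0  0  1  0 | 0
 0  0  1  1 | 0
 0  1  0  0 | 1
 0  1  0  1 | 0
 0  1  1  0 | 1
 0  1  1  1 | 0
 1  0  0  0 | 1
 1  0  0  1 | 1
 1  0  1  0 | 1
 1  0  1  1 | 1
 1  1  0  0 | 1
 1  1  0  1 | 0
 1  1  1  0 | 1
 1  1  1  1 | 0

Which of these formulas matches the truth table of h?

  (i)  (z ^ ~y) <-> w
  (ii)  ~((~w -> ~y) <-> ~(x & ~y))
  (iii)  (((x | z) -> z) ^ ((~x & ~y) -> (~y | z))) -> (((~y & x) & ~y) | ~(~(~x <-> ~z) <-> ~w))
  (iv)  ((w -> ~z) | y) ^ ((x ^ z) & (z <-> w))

(i) disagrees with h on (0,0,0,1) (formula → 1, table → 0); rule it out.
(iii) disagrees with h on (0,0,0,0) (formula → 1, table → 0); rule it out.
(iv) disagrees with h on (0,0,0,0) (formula → 1, table → 0); rule it out.
That leaves (ii). Evaluating it on every row reproduces the table of h exactly.

ii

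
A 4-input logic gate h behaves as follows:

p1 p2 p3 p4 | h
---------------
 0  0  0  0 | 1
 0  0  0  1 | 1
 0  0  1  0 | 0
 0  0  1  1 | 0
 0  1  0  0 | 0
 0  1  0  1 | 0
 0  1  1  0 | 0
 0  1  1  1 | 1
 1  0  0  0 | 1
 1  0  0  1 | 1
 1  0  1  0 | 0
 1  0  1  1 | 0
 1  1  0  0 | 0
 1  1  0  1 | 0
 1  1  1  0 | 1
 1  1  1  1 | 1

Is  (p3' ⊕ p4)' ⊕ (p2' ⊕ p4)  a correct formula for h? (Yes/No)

Evaluate (p3' ⊕ p4)' ⊕ (p2' ⊕ p4) on each row and compare to h:
  p1=0, p2=0, p3=0, p4=0: formula gives 1, h = 1 ✓
  p1=0, p2=0, p3=0, p4=1: formula gives 1, h = 1 ✓
  p1=0, p2=0, p3=1, p4=0: formula gives 0, h = 0 ✓
  p1=0, p2=0, p3=1, p4=1: formula gives 0, h = 0 ✓
  …
  p1=0, p2=1, p3=1, p4=0: formula gives 1, but h = 0 ✗
Row (0,1,1,0) is a counterexample, so the formula is not equivalent to h.

No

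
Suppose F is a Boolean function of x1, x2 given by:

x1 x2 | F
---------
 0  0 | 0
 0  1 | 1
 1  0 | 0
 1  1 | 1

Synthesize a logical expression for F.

The output simply equals x2.

F(x1, x2) = x2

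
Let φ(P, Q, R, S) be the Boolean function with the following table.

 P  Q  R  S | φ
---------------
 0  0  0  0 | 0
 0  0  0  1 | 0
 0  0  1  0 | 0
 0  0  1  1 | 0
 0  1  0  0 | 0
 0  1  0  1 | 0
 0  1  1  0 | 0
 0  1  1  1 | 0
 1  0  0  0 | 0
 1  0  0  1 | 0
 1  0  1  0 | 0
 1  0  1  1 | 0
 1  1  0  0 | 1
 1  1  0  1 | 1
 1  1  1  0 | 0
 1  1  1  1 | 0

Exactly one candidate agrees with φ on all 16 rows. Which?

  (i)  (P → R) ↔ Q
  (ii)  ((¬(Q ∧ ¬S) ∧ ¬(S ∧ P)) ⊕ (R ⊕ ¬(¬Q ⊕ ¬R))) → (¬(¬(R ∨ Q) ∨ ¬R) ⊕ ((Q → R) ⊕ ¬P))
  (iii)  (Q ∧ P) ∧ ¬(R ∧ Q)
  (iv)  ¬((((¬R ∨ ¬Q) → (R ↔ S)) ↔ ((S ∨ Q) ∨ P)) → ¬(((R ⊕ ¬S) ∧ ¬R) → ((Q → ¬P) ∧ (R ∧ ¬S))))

iii

(i) fails at (0,1,0,0): the formula yields 1, φ is 0.
(ii) fails at (0,0,0,0): the formula yields 1, φ is 0.
(iv) fails at (0,0,1,0): the formula yields 1, φ is 0.
That leaves (iii). Evaluating it on every row reproduces the table of φ exactly.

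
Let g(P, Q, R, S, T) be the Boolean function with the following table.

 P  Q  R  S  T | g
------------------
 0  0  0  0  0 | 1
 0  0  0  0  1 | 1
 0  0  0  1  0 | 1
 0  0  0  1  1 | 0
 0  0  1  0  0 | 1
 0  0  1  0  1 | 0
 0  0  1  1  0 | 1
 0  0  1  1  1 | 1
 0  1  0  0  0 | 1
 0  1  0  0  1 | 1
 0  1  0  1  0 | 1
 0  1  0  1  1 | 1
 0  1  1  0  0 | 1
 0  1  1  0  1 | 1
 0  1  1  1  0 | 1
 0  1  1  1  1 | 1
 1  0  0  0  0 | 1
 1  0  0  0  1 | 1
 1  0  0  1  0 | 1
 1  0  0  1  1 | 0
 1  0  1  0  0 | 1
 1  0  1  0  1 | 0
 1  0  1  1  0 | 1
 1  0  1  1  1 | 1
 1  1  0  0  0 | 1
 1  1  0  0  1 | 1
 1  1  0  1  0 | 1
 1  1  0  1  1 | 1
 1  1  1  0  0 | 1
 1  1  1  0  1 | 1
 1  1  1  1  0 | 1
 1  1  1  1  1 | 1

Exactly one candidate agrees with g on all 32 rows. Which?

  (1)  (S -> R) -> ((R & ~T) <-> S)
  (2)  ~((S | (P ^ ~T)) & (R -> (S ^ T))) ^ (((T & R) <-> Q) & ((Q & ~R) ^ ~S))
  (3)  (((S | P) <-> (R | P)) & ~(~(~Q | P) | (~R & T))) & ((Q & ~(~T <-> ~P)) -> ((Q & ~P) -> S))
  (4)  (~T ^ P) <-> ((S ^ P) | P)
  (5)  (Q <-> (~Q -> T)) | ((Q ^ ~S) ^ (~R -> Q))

(1): at (0,0,0,1,1) it gives 1, but g = 0 — eliminated.
(2): at (0,0,0,0,1) it gives 0, but g = 1 — eliminated.
(3): at (0,0,0,0,1) it gives 0, but g = 1 — eliminated.
(4): at (0,0,0,0,0) it gives 0, but g = 1 — eliminated.
(5) is the remaining candidate, and it agrees with g on all 32 inputs.

5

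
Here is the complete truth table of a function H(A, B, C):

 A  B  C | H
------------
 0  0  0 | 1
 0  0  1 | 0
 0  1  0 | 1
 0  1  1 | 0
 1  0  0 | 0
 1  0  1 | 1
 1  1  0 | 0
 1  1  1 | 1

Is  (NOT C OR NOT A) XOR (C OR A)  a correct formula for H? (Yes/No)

Yes

Evaluate (NOT C OR NOT A) XOR (C OR A) on each row and compare to H:
  A=0, B=0, C=0: formula gives 1, H = 1 ✓
  A=0, B=0, C=1: formula gives 0, H = 0 ✓
  A=0, B=1, C=0: formula gives 1, H = 1 ✓
  A=0, B=1, C=1: formula gives 0, H = 0 ✓
  A=1, B=0, C=0: formula gives 0, H = 0 ✓
  … (the remaining 3 rows also agree.)
Every row agrees, so the formula is equivalent.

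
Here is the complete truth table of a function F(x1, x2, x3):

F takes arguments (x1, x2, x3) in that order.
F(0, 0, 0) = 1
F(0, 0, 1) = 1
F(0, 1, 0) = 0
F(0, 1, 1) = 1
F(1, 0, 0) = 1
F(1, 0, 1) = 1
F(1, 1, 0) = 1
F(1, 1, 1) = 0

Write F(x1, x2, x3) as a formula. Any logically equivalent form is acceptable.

The 0-rows are (0,1,0), (1,1,1). Take each as a conjunction (¬x1·x2·¬x3, x1·x2·x3), form their disjunction, and complement — that gives a formula that is 1 everywhere F is.

F(x1, x2, x3) = ~(((~x1 & x2) & ~x3) | ((x1 & x2) & x3))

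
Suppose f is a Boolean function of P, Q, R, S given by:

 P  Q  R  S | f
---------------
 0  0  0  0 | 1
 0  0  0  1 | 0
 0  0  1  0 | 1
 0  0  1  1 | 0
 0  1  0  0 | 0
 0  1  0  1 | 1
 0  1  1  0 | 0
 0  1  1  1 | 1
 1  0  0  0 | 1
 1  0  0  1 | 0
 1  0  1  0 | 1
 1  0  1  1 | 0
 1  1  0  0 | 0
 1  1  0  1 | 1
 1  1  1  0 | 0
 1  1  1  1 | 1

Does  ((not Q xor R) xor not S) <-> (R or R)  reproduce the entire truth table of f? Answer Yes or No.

Evaluate ((not Q xor R) xor not S) <-> (R or R) on each row and compare to f:
  P=0, Q=0, R=0, S=0: formula gives 1, f = 1 ✓
  P=0, Q=0, R=0, S=1: formula gives 0, f = 0 ✓
  P=0, Q=0, R=1, S=0: formula gives 1, f = 1 ✓
  P=0, Q=0, R=1, S=1: formula gives 0, f = 0 ✓
  …and likewise for the remaining 12 rows.
Every row agrees, so the formula is equivalent.

Yes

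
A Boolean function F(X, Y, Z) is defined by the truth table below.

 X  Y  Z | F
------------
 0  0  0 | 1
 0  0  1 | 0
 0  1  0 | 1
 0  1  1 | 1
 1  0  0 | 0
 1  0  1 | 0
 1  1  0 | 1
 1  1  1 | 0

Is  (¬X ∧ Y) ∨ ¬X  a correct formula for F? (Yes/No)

No

Evaluate (¬X ∧ Y) ∨ ¬X on each row and compare to F:
  X=0, Y=0, Z=0: formula gives 1, F = 1 ✓
  X=0, Y=0, Z=1: formula gives 1, but F = 0 ✗
Row (0,0,1) is a counterexample, so the formula is not equivalent to F.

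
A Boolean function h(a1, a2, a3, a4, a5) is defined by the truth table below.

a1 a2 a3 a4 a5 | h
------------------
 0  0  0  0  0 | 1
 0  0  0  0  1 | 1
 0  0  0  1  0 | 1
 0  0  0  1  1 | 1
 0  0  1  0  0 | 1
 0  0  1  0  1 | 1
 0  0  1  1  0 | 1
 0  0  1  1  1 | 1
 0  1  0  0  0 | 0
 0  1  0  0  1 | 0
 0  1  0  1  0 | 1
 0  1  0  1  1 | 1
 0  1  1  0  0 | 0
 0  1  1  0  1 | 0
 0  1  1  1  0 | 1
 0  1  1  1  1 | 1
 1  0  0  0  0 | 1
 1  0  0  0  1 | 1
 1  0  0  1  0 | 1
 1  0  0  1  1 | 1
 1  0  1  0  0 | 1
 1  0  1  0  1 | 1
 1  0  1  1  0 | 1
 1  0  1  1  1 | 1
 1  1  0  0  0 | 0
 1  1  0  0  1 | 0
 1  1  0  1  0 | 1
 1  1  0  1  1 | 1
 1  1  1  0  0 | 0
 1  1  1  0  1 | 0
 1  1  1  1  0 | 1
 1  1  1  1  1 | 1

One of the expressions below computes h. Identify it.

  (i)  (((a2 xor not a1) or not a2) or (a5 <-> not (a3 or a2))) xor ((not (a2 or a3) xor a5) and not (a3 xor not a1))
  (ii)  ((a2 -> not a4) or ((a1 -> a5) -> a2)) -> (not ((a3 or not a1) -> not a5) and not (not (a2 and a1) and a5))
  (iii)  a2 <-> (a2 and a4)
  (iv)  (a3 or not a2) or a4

iii

(i) fails at (0,0,1,0,1): the formula yields 0, h is 1.
(ii) fails at (0,0,0,0,0): the formula yields 0, h is 1.
(iv) fails at (0,1,1,0,0): the formula yields 1, h is 0.
(iii) is the remaining candidate, and it agrees with h on all 32 inputs.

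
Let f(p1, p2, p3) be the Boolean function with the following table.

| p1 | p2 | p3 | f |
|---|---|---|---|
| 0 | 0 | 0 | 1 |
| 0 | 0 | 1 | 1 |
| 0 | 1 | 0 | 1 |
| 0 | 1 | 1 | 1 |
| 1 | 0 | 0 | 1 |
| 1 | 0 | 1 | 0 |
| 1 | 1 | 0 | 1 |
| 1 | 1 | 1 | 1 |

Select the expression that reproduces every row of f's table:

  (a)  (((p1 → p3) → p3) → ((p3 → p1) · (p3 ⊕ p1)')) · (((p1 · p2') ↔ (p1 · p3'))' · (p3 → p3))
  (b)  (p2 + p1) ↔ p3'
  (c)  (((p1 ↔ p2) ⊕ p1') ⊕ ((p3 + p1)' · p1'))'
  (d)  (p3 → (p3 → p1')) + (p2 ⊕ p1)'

d

(a): at (0,0,0) it gives 0, but f = 1 — eliminated.
(b): at (0,0,0) it gives 0, but f = 1 — eliminated.
(c): at (0,0,0) it gives 0, but f = 1 — eliminated.
Only (d) survives; checking it on all 8 rows confirms it matches f.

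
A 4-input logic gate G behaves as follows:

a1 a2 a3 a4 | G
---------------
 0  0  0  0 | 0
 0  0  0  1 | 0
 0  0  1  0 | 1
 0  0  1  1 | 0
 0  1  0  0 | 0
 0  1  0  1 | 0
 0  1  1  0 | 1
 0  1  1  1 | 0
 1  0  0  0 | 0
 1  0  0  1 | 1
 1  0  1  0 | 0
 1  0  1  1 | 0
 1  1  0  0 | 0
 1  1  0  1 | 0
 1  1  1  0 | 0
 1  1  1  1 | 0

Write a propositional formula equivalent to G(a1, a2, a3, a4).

Collect the rows where G=1 — (0,0,1,0), (0,1,1,0), (1,0,0,1) — and write one minterm per row: ¬a1·¬a2·a3·¬a4, ¬a1·a2·a3·¬a4, a1·¬a2·¬a3·a4. Their union (logical OR) reproduces the table exactly.

G(a1, a2, a3, a4) = ((((¬a1 ∧ ¬a2) ∧ a3) ∧ ¬a4) ∨ (((¬a1 ∧ a2) ∧ a3) ∧ ¬a4)) ∨ (((a1 ∧ ¬a2) ∧ ¬a3) ∧ a4)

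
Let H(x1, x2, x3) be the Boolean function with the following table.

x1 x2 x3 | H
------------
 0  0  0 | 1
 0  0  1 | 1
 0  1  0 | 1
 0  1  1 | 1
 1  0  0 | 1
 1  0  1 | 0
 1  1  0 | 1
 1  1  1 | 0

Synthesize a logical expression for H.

H(x1, x2, x3) = not (((x1 and not x2) and x3) or ((x1 and x2) and x3))

There are just 2 zero rows: (1,0,1), (1,1,1). Their minterms are x1·¬x2·x3, x1·x2·x3; the OR of those covers precisely the 0-outputs, and negating it yields H.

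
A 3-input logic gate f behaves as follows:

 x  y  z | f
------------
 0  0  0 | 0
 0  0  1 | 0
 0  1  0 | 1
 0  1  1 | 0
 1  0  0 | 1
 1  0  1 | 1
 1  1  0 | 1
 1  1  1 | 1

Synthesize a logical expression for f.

f(x, y, z) = NOT ((((NOT x AND NOT y) AND NOT z) OR ((NOT x AND NOT y) AND z)) OR ((NOT x AND y) AND z))

There are just 3 zero rows: (0,0,0), (0,0,1), (0,1,1). Their minterms are ¬x·¬y·¬z, ¬x·¬y·z, ¬x·y·z; the OR of those covers precisely the 0-outputs, and negating it yields f.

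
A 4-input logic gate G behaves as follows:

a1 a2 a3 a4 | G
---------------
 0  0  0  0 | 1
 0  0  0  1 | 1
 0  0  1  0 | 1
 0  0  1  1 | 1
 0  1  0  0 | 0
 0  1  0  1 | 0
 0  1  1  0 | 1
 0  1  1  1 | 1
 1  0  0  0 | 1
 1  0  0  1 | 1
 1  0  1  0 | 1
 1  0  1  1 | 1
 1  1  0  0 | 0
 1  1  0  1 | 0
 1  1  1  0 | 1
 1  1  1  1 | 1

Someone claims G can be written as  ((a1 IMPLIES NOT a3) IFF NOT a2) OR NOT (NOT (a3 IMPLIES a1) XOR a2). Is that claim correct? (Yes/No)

Evaluate ((a1 IMPLIES NOT a3) IFF NOT a2) OR NOT (NOT (a3 IMPLIES a1) XOR a2) on each row and compare to G:
  a1=0, a2=0, a3=0, a4=0: formula gives 1, G = 1 ✓
  a1=0, a2=0, a3=0, a4=1: formula gives 1, G = 1 ✓
  a1=0, a2=0, a3=1, a4=0: formula gives 1, G = 1 ✓
  a1=0, a2=0, a3=1, a4=1: formula gives 1, G = 1 ✓
  …and likewise for the remaining 12 rows.
No disagreement on any input; they are logically equivalent.

Yes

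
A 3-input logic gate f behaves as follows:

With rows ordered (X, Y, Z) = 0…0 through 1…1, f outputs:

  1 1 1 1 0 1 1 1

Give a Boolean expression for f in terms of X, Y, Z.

Only row (1,0,0) gives 0. So f is 1 everywhere except there — the complement of the minterm X·¬Y·¬Z.

f(X, Y, Z) = not ((X and not Y) and not Z)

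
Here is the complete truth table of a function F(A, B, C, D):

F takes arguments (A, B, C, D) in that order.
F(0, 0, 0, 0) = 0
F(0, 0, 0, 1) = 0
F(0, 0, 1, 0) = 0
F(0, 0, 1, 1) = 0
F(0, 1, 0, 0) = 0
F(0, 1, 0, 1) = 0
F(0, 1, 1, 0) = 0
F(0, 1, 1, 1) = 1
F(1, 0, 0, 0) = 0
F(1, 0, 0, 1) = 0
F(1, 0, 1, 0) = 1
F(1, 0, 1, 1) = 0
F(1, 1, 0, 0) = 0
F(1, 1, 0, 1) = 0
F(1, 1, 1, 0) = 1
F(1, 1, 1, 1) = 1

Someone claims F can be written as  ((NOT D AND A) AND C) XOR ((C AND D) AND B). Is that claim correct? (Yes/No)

Yes

Evaluate ((NOT D AND A) AND C) XOR ((C AND D) AND B) on each row and compare to F:
  A=0, B=0, C=0, D=0: formula gives 0, F = 0 ✓
  A=0, B=0, C=0, D=1: formula gives 0, F = 0 ✓
  A=0, B=0, C=1, D=0: formula gives 0, F = 0 ✓
  A=0, B=0, C=1, D=1: formula gives 0, F = 0 ✓
  …and likewise for the remaining 12 rows.
Every row agrees, so the formula is equivalent.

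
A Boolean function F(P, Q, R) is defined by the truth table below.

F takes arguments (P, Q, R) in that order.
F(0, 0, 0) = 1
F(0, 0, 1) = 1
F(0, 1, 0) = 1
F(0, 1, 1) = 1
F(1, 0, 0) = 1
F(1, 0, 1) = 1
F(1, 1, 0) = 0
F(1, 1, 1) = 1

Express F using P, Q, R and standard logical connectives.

F(P, Q, R) = not ((P and Q) and not R)

F is 0 on exactly one input, (1,1,0), whose minterm is P·Q·¬R. So F is the negation of that single conjunction.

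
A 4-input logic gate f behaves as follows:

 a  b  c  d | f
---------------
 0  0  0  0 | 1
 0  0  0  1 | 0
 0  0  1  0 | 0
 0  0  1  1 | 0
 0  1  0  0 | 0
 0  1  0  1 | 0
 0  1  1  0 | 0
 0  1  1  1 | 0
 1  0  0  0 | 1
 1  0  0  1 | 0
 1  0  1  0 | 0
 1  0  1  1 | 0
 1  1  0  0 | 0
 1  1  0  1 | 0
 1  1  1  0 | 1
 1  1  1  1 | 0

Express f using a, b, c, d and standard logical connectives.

Collect the rows where f=1 — (0,0,0,0), (1,0,0,0), (1,1,1,0) — and write one minterm per row: ¬a·¬b·¬c·¬d, a·¬b·¬c·¬d, a·b·c·¬d. Their union (logical OR) reproduces the table exactly.

f(a, b, c, d) = ((((NOT a AND NOT b) AND NOT c) AND NOT d) OR (((a AND NOT b) AND NOT c) AND NOT d)) OR (((a AND b) AND c) AND NOT d)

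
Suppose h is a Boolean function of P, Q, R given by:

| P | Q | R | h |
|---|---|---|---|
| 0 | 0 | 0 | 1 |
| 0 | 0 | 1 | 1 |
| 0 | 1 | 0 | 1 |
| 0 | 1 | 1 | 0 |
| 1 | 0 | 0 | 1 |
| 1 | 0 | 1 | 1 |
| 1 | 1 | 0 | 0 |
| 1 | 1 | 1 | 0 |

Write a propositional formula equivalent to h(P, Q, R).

h is 0 on only 3 rows — (0,1,1), (1,1,0), (1,1,1). Writing each as a minterm (¬P·Q·R, P·Q·¬R, P·Q·R) and OR-ing them characterizes exactly where h=0, so h is the negation of that disjunction.

h(P, Q, R) = not ((((not P and Q) and R) or ((P and Q) and not R)) or ((P and Q) and R))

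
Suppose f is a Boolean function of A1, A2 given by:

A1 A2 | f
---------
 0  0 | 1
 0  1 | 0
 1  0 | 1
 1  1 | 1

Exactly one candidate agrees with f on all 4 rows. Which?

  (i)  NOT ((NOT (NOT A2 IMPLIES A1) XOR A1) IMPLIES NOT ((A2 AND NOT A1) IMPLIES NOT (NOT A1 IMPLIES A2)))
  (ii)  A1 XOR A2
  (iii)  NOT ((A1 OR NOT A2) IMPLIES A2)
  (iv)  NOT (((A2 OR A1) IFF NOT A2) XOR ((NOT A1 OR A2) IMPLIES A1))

i

(ii) disagrees with f on (0,0) (formula → 0, table → 1); rule it out.
(iii) disagrees with f on (1,1) (formula → 0, table → 1); rule it out.
(iv) disagrees with f on (0,1) (formula → 1, table → 0); rule it out.
(i) is the remaining candidate, and it agrees with f on all 4 inputs.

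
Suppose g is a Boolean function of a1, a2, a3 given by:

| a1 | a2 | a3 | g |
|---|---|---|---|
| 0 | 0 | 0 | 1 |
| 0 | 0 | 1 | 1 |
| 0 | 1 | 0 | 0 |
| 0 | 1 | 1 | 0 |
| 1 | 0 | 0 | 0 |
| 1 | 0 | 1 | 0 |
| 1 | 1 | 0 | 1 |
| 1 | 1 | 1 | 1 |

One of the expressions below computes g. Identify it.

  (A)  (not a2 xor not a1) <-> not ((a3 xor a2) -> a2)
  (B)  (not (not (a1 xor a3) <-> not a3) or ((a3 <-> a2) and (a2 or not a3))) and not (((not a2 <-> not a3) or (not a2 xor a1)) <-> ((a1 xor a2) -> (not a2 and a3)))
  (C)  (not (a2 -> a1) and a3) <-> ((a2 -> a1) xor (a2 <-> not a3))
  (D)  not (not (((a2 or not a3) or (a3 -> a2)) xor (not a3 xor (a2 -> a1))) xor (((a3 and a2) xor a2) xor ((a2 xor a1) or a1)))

D

(A) fails at (0,0,1): the formula yields 0, g is 1.
(B) fails at (0,0,0): the formula yields 0, g is 1.
(C) fails at (0,0,0): the formula yields 0, g is 1.
(D) is the remaining candidate, and it agrees with g on all 8 inputs.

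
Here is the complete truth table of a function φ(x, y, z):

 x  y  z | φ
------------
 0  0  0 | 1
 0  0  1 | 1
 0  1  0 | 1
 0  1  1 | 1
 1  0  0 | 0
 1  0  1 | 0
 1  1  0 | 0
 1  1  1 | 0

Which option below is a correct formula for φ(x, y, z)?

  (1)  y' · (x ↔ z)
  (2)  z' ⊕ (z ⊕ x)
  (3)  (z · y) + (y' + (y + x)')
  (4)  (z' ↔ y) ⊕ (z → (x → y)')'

2

(1) fails at (0,0,1): the formula yields 0, φ is 1.
(3) fails at (0,1,0): the formula yields 0, φ is 1.
(4) fails at (0,0,0): the formula yields 0, φ is 1.
That leaves (2). Evaluating it on every row reproduces the table of φ exactly.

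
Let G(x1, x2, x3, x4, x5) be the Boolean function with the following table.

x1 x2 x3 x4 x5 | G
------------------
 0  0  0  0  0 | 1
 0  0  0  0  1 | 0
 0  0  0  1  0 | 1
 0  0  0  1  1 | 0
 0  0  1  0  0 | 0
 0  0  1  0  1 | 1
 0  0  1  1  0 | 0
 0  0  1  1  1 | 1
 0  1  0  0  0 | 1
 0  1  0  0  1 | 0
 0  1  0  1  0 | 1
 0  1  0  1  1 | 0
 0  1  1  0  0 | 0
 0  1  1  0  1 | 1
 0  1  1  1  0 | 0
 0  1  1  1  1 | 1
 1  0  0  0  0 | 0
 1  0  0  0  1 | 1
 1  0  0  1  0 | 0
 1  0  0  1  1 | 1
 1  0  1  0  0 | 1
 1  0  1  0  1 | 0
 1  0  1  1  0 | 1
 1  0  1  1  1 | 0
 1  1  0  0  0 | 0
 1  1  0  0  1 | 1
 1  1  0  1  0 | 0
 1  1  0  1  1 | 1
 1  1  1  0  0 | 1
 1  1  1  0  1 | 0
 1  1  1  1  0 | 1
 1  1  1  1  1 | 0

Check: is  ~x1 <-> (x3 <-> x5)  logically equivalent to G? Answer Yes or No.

Evaluate ~x1 <-> (x3 <-> x5) on each row and compare to G:
  x1=0, x2=0, x3=0, x4=0, x5=0: formula gives 1, G = 1 ✓
  x1=0, x2=0, x3=0, x4=0, x5=1: formula gives 0, G = 0 ✓
  x1=0, x2=0, x3=0, x4=1, x5=0: formula gives 1, G = 1 ✓
  x1=0, x2=0, x3=0, x4=1, x5=1: formula gives 0, G = 0 ✓
  …and likewise for the remaining 28 rows.
Every row agrees, so the formula is equivalent.

Yes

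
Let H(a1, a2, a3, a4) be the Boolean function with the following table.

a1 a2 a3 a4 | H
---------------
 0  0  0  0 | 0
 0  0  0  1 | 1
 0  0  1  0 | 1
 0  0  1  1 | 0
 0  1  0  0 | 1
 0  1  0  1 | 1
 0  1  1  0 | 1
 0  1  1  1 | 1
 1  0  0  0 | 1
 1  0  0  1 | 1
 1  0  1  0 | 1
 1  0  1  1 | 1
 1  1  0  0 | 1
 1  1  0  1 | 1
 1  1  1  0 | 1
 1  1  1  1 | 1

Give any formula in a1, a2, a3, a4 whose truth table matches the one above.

H(a1, a2, a3, a4) = NOT ((((NOT a1 AND NOT a2) AND NOT a3) AND NOT a4) OR (((NOT a1 AND NOT a2) AND a3) AND a4))

H is 0 on only 2 rows — (0,0,0,0), (0,0,1,1). Writing each as a minterm (¬a1·¬a2·¬a3·¬a4, ¬a1·¬a2·a3·a4) and OR-ing them characterizes exactly where H=0, so H is the negation of that disjunction.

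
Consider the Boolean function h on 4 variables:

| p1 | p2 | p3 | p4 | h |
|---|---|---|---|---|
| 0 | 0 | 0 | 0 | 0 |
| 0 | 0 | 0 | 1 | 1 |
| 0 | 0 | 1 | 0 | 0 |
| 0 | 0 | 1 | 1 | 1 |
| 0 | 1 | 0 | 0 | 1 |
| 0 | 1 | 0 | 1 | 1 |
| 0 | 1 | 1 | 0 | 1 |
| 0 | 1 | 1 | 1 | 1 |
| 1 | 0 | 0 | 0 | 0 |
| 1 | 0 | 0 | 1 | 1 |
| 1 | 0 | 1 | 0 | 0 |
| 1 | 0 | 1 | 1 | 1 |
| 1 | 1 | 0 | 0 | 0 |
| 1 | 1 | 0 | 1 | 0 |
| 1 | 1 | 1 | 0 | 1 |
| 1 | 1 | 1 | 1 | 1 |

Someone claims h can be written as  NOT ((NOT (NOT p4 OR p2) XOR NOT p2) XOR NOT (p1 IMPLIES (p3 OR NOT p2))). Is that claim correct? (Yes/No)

Test each input against both h and the formula:
  p1=0, p2=0, p3=0, p4=0: formula gives 0, h = 0 ✓
  p1=0, p2=0, p3=0, p4=1: formula gives 1, h = 1 ✓
  p1=0, p2=0, p3=1, p4=0: formula gives 0, h = 0 ✓
  p1=0, p2=0, p3=1, p4=1: formula gives 1, h = 1 ✓
  …and likewise for the remaining 12 rows.
Every row agrees, so the formula is equivalent.

Yes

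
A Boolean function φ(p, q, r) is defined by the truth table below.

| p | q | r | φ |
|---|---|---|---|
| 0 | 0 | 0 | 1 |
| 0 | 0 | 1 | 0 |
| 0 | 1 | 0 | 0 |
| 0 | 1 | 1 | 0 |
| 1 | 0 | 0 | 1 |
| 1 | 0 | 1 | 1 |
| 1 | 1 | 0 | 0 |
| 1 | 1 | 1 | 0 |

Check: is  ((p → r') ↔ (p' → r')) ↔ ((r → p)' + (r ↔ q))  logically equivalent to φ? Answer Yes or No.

Test each input against both φ and the formula:
  p=0, q=0, r=0: formula gives 1, φ = 1 ✓
  p=0, q=0, r=1: formula gives 0, φ = 0 ✓
  p=0, q=1, r=0: formula gives 0, φ = 0 ✓
  p=0, q=1, r=1: formula gives 0, φ = 0 ✓
  p=1, q=0, r=0: formula gives 1, φ = 1 ✓
  … (the remaining 3 rows also agree.)
All 8 rows match — the expression computes φ exactly.

Yes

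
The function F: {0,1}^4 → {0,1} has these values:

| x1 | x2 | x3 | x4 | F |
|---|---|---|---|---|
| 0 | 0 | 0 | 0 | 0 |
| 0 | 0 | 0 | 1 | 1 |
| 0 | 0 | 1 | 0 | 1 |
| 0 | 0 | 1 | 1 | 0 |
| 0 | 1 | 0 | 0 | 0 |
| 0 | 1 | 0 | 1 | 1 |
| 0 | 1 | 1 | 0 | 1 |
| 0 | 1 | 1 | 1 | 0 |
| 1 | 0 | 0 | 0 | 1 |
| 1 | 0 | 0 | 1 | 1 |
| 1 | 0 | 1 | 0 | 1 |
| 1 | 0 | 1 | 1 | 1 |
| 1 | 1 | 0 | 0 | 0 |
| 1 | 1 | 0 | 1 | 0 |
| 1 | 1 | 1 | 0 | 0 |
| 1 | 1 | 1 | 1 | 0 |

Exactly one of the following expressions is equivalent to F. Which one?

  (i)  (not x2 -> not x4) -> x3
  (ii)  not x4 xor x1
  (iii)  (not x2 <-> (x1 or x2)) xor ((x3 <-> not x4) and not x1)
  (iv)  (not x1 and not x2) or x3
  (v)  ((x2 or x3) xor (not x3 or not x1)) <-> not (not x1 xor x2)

iii

(i) fails at (0,0,1,1): the formula yields 1, F is 0.
(ii) fails at (0,0,0,0): the formula yields 1, F is 0.
(iv) fails at (0,0,0,0): the formula yields 1, F is 0.
(v) fails at (0,0,0,1): the formula yields 0, F is 1.
(iii) is the remaining candidate, and it agrees with F on all 16 inputs.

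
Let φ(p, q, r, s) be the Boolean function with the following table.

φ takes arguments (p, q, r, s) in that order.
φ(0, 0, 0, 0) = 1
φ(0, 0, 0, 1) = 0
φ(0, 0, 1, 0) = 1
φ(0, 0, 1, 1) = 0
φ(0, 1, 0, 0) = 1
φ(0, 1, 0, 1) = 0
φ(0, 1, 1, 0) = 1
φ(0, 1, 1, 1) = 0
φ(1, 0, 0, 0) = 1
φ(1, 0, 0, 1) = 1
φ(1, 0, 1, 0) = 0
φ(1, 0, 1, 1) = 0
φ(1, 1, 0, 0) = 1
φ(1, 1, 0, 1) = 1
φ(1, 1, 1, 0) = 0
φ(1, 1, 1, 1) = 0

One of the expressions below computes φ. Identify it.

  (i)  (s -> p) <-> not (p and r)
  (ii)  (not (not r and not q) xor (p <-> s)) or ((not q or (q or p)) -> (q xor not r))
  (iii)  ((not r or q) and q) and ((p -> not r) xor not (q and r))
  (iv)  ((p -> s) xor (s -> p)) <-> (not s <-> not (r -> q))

(ii): at (0,0,0,1) it gives 1, but φ = 0 — eliminated.
(iii): at (0,0,0,0) it gives 0, but φ = 1 — eliminated.
(iv): at (0,0,0,1) it gives 1, but φ = 0 — eliminated.
That leaves (i). Evaluating it on every row reproduces the table of φ exactly.

i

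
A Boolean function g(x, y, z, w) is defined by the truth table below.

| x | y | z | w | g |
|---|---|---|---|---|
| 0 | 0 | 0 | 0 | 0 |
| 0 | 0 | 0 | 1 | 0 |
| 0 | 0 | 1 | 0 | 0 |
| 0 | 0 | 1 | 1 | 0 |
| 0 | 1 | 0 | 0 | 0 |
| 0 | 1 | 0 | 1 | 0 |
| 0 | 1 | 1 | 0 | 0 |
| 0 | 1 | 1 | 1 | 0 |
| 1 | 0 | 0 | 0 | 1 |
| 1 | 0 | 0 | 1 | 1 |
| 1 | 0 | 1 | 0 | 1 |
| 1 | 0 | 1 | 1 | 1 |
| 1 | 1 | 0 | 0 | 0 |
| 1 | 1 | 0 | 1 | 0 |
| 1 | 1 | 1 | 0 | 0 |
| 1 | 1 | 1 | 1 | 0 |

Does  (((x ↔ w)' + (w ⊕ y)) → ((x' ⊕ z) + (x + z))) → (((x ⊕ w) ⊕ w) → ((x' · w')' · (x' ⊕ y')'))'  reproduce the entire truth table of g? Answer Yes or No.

Evaluate (((x ↔ w)' + (w ⊕ y)) → ((x' ⊕ z) + (x + z))) → (((x ⊕ w) ⊕ w) → ((x' · w')' · (x' ⊕ y')'))' on each row and compare to g:
  x=0, y=0, z=0, w=0: formula gives 0, g = 0 ✓
  x=0, y=0, z=0, w=1: formula gives 0, g = 0 ✓
  x=0, y=0, z=1, w=0: formula gives 0, g = 0 ✓
  x=0, y=0, z=1, w=1: formula gives 0, g = 0 ✓
  …and likewise for the remaining 12 rows.
Every row agrees, so the formula is equivalent.

Yes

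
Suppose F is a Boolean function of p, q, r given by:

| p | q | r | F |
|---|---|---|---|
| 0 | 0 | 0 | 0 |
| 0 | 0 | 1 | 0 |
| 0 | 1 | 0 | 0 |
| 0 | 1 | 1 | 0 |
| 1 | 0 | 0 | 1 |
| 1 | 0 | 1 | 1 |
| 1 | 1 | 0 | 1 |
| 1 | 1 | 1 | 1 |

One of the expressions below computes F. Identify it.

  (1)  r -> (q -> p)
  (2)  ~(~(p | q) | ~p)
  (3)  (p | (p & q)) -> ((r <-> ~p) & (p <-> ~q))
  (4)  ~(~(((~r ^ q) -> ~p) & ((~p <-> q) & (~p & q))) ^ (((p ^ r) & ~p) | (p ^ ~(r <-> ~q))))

2

(1) disagrees with F on (0,0,0) (formula → 1, table → 0); rule it out.
(3) disagrees with F on (0,0,0) (formula → 1, table → 0); rule it out.
(4) disagrees with F on (0,0,0) (formula → 1, table → 0); rule it out.
Only (2) survives; checking it on all 8 rows confirms it matches F.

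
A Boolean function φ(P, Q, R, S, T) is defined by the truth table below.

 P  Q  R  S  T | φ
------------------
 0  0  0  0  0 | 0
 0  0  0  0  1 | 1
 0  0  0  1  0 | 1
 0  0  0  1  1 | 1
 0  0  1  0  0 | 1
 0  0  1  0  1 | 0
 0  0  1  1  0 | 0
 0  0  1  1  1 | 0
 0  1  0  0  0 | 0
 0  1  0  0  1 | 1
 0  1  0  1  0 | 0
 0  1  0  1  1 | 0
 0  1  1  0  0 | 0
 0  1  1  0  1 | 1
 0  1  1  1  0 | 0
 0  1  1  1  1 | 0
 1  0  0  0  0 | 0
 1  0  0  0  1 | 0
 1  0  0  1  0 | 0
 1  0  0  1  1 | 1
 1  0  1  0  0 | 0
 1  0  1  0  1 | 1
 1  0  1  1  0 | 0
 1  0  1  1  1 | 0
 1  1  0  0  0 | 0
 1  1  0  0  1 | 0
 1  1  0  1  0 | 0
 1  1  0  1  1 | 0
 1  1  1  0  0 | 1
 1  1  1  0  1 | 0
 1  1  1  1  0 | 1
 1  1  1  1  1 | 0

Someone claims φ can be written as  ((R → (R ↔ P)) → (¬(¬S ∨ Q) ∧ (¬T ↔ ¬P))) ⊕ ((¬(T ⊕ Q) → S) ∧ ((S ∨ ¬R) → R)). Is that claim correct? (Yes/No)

No

Evaluate ((R → (R ↔ P)) → (¬(¬S ∨ Q) ∧ (¬T ↔ ¬P))) ⊕ ((¬(T ⊕ Q) → S) ∧ ((S ∨ ¬R) → R)) on each row and compare to φ:
  P=0, Q=0, R=0, S=0, T=0: formula gives 0, φ = 0 ✓
  P=0, Q=0, R=0, S=0, T=1: formula gives 0, but φ = 1 ✗
Since they disagree at (0,0,0,0,1), the expression is not a correct formula for φ.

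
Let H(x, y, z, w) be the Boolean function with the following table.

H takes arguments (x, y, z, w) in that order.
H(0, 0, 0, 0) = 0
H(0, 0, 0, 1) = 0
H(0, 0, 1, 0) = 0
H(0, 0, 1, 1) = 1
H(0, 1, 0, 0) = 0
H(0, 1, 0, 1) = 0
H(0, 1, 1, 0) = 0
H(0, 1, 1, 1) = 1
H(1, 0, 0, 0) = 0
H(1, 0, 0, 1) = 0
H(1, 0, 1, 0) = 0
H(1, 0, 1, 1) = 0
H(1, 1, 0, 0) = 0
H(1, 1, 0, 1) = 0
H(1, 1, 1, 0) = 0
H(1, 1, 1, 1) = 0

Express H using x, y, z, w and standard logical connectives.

H(x, y, z, w) = (((not x and not y) and z) and w) or (((not x and y) and z) and w)

The 1-rows are (0,0,1,1), (0,1,1,1). Each contributes one minterm — ¬x·¬y·z·w; ¬x·y·z·w — and their disjunction is a sum-of-products form of H.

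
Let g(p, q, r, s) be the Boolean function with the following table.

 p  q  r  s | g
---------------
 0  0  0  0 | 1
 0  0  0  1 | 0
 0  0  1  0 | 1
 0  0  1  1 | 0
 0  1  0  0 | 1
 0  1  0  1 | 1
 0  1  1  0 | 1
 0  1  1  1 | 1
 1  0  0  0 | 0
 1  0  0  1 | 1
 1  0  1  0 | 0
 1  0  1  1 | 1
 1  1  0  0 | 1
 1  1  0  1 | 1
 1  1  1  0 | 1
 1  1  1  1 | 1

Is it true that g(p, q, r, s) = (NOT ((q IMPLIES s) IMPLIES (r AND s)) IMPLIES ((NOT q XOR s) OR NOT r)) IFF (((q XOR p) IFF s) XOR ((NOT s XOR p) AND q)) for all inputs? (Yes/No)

Yes

Check the formula against g row by row:
  p=0, q=0, r=0, s=0: formula gives 1, g = 1 ✓
  p=0, q=0, r=0, s=1: formula gives 0, g = 0 ✓
  p=0, q=0, r=1, s=0: formula gives 1, g = 1 ✓
  p=0, q=0, r=1, s=1: formula gives 0, g = 0 ✓
  …and likewise for the remaining 12 rows.
Every row agrees, so the formula is equivalent.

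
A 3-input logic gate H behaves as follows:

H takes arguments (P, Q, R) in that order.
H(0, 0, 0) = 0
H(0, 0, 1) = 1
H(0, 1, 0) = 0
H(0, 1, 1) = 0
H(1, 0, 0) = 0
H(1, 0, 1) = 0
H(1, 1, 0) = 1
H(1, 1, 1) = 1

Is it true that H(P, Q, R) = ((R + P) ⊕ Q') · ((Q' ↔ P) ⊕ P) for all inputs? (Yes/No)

No

Test each input against both H and the formula:
  P=0, Q=0, R=0: formula gives 0, H = 0 ✓
  P=0, Q=0, R=1: formula gives 0, but H = 1 ✗
Row (0,0,1) is a counterexample, so the formula is not equivalent to H.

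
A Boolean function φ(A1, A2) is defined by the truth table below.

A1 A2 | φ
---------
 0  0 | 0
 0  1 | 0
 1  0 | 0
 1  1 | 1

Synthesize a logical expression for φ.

The output is 1 only when every input is 1 — the AND of all inputs.

φ(A1, A2) = A1 ∧ A2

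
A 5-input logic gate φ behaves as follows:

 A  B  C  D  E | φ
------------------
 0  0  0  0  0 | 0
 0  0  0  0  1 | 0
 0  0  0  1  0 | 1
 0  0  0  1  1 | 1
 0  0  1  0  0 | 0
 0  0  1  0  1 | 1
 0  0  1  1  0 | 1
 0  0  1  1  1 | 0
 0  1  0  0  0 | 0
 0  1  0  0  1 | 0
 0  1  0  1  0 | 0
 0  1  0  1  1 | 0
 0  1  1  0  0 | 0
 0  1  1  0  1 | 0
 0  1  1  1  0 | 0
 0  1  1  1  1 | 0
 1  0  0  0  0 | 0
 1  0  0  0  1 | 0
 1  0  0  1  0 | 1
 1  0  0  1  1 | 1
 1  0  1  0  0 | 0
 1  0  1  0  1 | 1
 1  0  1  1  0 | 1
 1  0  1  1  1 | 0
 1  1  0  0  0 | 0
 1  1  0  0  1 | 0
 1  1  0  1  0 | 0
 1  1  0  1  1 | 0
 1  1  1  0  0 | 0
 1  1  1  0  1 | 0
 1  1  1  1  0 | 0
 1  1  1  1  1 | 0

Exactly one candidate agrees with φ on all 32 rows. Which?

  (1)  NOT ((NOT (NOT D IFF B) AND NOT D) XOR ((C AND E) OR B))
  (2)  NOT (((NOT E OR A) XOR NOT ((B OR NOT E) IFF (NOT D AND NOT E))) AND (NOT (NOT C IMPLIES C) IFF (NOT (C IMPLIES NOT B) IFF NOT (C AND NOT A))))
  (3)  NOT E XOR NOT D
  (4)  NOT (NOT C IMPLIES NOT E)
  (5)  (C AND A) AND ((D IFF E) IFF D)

(2): at (0,0,0,0,0) it gives 1, but φ = 0 — eliminated.
(3): at (0,0,0,0,1) it gives 1, but φ = 0 — eliminated.
(4): at (0,0,0,0,1) it gives 1, but φ = 0 — eliminated.
(5): at (0,0,0,1,0) it gives 0, but φ = 1 — eliminated.
Only (1) survives; checking it on all 32 rows confirms it matches φ.

1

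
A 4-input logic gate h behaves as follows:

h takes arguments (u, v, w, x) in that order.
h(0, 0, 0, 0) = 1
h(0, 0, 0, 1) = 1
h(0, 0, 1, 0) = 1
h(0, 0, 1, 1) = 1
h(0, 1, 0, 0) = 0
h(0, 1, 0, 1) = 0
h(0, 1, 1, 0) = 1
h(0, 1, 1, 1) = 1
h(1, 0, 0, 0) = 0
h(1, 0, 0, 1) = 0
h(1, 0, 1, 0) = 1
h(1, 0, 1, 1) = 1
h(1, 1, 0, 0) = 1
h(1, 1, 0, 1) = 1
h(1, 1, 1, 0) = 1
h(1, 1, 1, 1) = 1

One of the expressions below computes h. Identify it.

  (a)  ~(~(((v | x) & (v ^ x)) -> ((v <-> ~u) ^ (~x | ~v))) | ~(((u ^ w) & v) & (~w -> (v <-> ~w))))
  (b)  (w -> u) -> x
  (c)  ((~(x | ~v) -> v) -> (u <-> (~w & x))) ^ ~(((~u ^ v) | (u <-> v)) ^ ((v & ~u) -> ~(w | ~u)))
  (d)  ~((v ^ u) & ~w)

d

(a) disagrees with h on (0,0,0,0) (formula → 0, table → 1); rule it out.
(b) disagrees with h on (0,0,0,0) (formula → 0, table → 1); rule it out.
(c) disagrees with h on (0,0,0,0) (formula → 0, table → 1); rule it out.
That leaves (d). Evaluating it on every row reproduces the table of h exactly.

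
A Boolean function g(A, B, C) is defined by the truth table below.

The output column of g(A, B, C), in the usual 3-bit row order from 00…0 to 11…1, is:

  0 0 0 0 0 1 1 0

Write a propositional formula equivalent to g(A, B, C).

g(A, B, C) = ((A ∧ ¬B) ∧ C) ∨ ((A ∧ B) ∧ ¬C)

g=1 on 2 inputs: (1,0,1), (1,1,0). Reading each as a conjunction of literals (A·¬B·C, A·B·¬C) and taking the OR gives the canonical DNF.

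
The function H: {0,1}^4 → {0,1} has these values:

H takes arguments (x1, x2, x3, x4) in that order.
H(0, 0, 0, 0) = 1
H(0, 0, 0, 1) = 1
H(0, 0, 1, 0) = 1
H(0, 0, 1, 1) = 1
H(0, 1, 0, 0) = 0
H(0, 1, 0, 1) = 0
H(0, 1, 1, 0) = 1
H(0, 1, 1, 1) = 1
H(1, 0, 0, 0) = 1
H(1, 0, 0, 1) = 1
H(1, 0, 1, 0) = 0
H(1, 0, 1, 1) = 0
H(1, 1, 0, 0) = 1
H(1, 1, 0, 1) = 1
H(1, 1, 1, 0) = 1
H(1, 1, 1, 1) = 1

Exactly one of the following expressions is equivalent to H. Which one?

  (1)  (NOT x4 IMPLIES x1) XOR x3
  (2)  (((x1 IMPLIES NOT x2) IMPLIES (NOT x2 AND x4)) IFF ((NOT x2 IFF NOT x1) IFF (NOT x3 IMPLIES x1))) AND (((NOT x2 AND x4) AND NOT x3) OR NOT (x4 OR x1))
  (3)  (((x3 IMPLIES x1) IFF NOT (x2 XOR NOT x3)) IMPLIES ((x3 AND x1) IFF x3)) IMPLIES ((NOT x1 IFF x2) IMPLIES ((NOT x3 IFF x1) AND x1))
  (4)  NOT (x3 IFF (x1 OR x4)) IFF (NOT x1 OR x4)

(1): at (0,0,0,0) it gives 0, but H = 1 — eliminated.
(2): at (0,0,0,1) it gives 0, but H = 1 — eliminated.
(4): at (0,0,0,0) it gives 0, but H = 1 — eliminated.
(3) is the remaining candidate, and it agrees with H on all 16 inputs.

3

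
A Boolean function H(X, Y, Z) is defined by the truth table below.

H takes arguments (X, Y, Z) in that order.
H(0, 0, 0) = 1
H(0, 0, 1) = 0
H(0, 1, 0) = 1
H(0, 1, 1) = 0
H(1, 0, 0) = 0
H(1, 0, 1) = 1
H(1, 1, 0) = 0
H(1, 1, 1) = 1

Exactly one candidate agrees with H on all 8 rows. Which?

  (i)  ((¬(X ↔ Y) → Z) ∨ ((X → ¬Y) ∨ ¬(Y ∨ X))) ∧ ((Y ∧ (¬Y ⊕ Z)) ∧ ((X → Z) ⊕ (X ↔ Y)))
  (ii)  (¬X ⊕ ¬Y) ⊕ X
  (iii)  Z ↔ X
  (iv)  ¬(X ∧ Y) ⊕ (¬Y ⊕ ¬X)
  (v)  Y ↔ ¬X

iii

(i): at (0,0,0) it gives 0, but H = 1 — eliminated.
(ii): at (0,0,0) it gives 0, but H = 1 — eliminated.
(iv): at (0,0,1) it gives 1, but H = 0 — eliminated.
(v): at (0,0,0) it gives 0, but H = 1 — eliminated.
Only (iii) survives; checking it on all 8 rows confirms it matches H.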